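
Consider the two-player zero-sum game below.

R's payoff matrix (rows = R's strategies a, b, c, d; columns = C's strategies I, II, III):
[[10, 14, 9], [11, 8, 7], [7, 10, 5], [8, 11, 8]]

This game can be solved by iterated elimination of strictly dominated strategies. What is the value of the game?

Row d is strictly dominated by row a (10>8, 14>11, 9>8); eliminate d.
Row c is strictly dominated by row a (10>7, 14>10, 9>5); eliminate c.
Column II is strictly dominated by III for C (9<14, 7<8); eliminate II.
Column I is strictly dominated by III for C (9<10, 7<11); eliminate I.
Row b is strictly dominated by row a (9>7); eliminate b.
Only (a, III) remains, with payoff 9.

9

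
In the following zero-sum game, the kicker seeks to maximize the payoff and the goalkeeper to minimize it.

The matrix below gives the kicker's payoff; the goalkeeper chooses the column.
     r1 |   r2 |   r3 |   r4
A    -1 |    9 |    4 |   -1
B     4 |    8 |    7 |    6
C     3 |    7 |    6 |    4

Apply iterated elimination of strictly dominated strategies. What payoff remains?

Column r3 is strictly dominated by r1 for the goalkeeper (-1<4, 4<7, 3<6); eliminate r3.
Column r2 is strictly dominated by r1 for the goalkeeper (-1<9, 4<8, 3<7); eliminate r2.
Row A is strictly dominated by row B (4>-1, 6>-1); eliminate A.
Row C is strictly dominated by row B (4>3, 6>4); eliminate C.
Column r4 is strictly dominated by r1 for the goalkeeper (4<6); eliminate r4.
Only (B, r1) remains, with payoff 4.

4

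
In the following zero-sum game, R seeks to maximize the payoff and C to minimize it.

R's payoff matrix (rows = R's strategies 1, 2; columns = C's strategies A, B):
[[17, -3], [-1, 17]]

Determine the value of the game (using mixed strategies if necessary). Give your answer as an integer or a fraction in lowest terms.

Row minima are -3 and -1, so R's maximin is -1; column maxima are 17 and 17, so C's minimax is 17. These differ, so the equilibrium is in mixed strategies.
Let R play 1 with probability p. C is indifferent when 17p − (1−p) = −3p + 17(1−p), giving p = 9/19.
Let C play A with probability q. R is indifferent when 17q − 3(1−q) = −q + 17(1−q), giving q = 10/19.
The value is 17·(10/19) + (-3)·(9/19) = 143/19.

143/19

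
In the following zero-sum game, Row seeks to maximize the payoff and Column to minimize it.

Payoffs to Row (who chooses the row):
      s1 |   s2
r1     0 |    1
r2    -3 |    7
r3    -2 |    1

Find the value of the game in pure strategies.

Row minima: 0, -3, -2 → Row's maximin is 0.
Column maxima: 0, 7 → Column's minimax is 0.
They coincide at (r1, s1), so the value is 0.

0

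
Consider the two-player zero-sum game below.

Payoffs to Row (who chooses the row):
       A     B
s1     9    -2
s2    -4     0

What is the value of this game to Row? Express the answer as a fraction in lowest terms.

Row minima are -2 and -4, so Row's maximin is -2; column maxima are 9 and 0, so Column's minimax is 0. These differ, so the equilibrium is in mixed strategies.
Let Row play s1 with probability p. Column is indifferent when 9p − 4(1−p) = −2p, giving p = 4/15.
Let Column play A with probability q. Row is indifferent when 9q − 2(1−q) = −4q, giving q = 2/15.
The value is 9·(2/15) + (-2)·(13/15) = -8/15.

-8/15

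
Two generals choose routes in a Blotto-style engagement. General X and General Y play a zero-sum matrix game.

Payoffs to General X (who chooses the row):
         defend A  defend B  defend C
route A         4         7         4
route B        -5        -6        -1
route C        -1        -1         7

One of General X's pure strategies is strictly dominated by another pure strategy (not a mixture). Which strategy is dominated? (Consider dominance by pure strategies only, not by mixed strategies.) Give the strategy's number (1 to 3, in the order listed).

2

Compare route B with route A: 4 > -5, 7 > -6, 4 > -1.
So route A strictly dominates route B for General X; route B is strictly dominated.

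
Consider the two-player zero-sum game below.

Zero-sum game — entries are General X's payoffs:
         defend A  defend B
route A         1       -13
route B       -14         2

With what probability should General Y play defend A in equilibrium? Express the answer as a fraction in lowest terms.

1/2

Row minima are -13 and -14, so General X's maximin is -13; column maxima are 1 and 2, so General Y's minimax is 1. These differ, so the equilibrium is in mixed strategies.
Let General Y play defend A with probability q. General X is indifferent when q − 13(1−q) = −14q + 2(1−q), giving q = 1/2.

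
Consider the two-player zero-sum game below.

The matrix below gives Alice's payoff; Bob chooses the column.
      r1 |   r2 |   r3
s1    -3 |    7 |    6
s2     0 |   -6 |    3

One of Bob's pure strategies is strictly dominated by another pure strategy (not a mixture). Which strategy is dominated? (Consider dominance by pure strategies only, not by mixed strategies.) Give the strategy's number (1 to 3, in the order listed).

3

Bob prefers columns that give Alice less. Compare r3 with r1: -3 < 6, 0 < 3.
So r1 strictly dominates r3 for Bob; r3 is strictly dominated.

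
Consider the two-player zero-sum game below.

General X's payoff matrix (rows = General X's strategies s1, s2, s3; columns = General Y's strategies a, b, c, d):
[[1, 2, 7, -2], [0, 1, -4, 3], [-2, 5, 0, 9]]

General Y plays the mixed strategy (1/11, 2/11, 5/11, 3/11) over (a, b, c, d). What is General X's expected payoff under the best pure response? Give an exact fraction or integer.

35/11

s1: (1)·(1/11) + (2)·(2/11) + (7)·(5/11) + (-2)·(3/11) = 34/11.
s2: (0)·(1/11) + (1)·(2/11) + (-4)·(5/11) + (3)·(3/11) = -9/11.
s3: (-2)·(1/11) + (5)·(2/11) + (0)·(5/11) + (9)·(3/11) = 35/11.
The best pure response is s3 with expected payoff 35/11.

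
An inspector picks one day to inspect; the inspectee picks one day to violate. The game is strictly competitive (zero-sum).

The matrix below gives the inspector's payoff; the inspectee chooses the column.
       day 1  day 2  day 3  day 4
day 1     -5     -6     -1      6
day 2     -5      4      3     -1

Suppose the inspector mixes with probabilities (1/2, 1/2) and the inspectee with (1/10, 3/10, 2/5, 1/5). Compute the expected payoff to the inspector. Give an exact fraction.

1/10

Against (1/10, 3/10, 2/5, 1/5), each row's expected payoff is day 1: -3/2; day 2: 17/10.
Taking the (1/2, 1/2)-weighted average: (1/2)·(-3/2) + (1/2)·(17/10) = 1/10.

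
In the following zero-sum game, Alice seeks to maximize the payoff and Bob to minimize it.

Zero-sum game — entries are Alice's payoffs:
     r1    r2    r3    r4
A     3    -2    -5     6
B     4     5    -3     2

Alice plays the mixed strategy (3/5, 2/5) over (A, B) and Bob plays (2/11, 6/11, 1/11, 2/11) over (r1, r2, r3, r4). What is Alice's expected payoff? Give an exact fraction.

Against (2/11, 6/11, 1/11, 2/11), each row's expected payoff is A: 1/11; B: 39/11.
Taking the (3/5, 2/5)-weighted average: (3/5)·(1/11) + (2/5)·(39/11) = 81/55.

81/55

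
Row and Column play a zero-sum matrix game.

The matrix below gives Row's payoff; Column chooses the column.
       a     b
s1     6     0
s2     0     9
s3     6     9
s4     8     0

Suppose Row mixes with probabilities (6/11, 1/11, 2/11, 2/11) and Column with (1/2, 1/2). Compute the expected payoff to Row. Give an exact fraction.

Against (1/2, 1/2), each row's expected payoff is s1: 3; s2: 9/2; s3: 15/2; s4: 4.
Taking the (6/11, 1/11, 2/11, 2/11)-weighted average: (6/11)·(3) + (1/11)·(9/2) + (2/11)·(15/2) + (2/11)·(4) = 91/22.

91/22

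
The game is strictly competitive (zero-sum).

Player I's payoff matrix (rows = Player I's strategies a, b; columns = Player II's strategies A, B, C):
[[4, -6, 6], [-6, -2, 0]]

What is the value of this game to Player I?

Column C is strictly dominated by A for Player II (it gives Player I more in every row).
The remaining 2×2 game on (a, b) × (A, B) has no saddle point. Let Player I play a with probability p; indifference gives 4p − 6(1−p) = −6p − 2(1−p), so p = 2/7.
Similarly Player II's optimal q on A is 2/7, and the value is 4·(2/7) + (-6)·(5/7) = -22/7.

-22/7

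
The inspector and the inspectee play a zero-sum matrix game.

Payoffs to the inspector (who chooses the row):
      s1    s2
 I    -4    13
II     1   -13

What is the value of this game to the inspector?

-39/31

Row minima are -4 and -13, so the inspector's maximin is -4; column maxima are 1 and 13, so the inspectee's minimax is 1. These differ, so the equilibrium is in mixed strategies.
Let the inspector play I with probability p. The inspectee is indifferent when −4p + (1−p) = 13p − 13(1−p), giving p = 14/31.
Let the inspectee play s1 with probability q. The inspector is indifferent when −4q + 13(1−q) = q − 13(1−q), giving q = 26/31.
The value is -4·(26/31) + (13)·(5/31) = -39/31.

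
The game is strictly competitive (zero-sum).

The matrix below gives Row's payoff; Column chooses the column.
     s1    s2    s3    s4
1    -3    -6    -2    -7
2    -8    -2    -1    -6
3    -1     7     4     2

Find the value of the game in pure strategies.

Row minima: -7, -8, -1 → Row's maximin is -1.
Column maxima: -1, 7, 4, 2 → Column's minimax is -1.
They coincide at (3, s1), so the value is -1.

-1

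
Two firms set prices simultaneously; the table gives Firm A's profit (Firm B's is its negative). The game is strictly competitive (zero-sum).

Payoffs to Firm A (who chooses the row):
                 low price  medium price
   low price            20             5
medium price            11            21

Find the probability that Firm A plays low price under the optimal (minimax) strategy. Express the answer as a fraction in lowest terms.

Row minima are 5 and 11, so Firm A's maximin is 11; column maxima are 20 and 21, so Firm B's minimax is 20. These differ, so the equilibrium is in mixed strategies.
Let Firm A play low price with probability p. Firm B is indifferent when 20p + 11(1−p) = 5p + 21(1−p), giving p = 2/5.

2/5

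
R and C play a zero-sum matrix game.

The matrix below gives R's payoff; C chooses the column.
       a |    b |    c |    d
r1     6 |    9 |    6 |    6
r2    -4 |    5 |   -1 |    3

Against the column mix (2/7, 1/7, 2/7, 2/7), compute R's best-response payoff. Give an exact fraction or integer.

r1: (6)·(2/7) + (9)·(1/7) + (6)·(2/7) + (6)·(2/7) = 45/7.
r2: (-4)·(2/7) + (5)·(1/7) + (-1)·(2/7) + (3)·(2/7) = 1/7.
The best pure response is r1 with expected payoff 45/7.

45/7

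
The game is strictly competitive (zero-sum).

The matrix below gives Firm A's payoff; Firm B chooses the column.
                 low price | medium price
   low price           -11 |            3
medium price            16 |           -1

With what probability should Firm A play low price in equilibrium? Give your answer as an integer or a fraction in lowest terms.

Row minima are -11 and -1, so Firm A's maximin is -1; column maxima are 16 and 3, so Firm B's minimax is 3. These differ, so the equilibrium is in mixed strategies.
Let Firm A play low price with probability p. Firm B is indifferent when −11p + 16(1−p) = 3p − (1−p), giving p = 17/31.

17/31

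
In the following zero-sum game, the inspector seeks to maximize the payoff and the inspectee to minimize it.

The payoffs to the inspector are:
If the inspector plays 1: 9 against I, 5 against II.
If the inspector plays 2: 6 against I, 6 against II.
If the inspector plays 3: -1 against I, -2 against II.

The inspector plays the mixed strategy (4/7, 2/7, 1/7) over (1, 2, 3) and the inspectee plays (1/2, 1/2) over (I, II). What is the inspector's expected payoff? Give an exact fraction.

Against (1/2, 1/2), each row's expected payoff is 1: 7; 2: 6; 3: -3/2.
Taking the (4/7, 2/7, 1/7)-weighted average: (4/7)·(7) + (2/7)·(6) + (1/7)·(-3/2) = 11/2.

11/2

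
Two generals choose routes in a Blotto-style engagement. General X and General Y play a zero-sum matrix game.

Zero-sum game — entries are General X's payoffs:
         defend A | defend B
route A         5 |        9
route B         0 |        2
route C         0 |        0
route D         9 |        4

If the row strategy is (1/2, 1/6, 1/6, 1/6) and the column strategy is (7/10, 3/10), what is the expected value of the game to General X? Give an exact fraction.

Against (7/10, 3/10), each row's expected payoff is route A: 31/5; route B: 3/5; route C: 0; route D: 15/2.
Taking the (1/2, 1/6, 1/6, 1/6)-weighted average: (1/2)·(31/5) + (1/6)·(3/5) + (1/6)·(0) + (1/6)·(15/2) = 89/20.

89/20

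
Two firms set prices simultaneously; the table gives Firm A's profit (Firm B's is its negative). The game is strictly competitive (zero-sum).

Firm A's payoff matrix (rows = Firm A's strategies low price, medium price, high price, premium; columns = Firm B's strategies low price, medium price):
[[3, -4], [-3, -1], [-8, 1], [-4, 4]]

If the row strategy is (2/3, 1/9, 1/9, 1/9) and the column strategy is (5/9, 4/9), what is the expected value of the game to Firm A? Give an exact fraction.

Against (5/9, 4/9), each row's expected payoff is low price: -1/9; medium price: -19/9; high price: -4; premium: -4/9.
Taking the (2/3, 1/9, 1/9, 1/9)-weighted average: (2/3)·(-1/9) + (1/9)·(-19/9) + (1/9)·(-4) + (1/9)·(-4/9) = -65/81.

-65/81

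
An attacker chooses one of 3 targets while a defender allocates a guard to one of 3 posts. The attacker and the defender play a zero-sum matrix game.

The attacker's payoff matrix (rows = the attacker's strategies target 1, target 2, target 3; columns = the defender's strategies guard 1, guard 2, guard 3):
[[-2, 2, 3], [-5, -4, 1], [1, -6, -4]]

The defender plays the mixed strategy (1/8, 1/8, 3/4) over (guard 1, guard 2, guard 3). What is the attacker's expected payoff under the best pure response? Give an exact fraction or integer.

9/4

target 1: (-2)·(1/8) + (2)·(1/8) + (3)·(3/4) = 9/4.
target 2: (-5)·(1/8) + (-4)·(1/8) + (1)·(3/4) = -3/8.
target 3: (1)·(1/8) + (-6)·(1/8) + (-4)·(3/4) = -29/8.
The best pure response is target 1 with expected payoff 9/4.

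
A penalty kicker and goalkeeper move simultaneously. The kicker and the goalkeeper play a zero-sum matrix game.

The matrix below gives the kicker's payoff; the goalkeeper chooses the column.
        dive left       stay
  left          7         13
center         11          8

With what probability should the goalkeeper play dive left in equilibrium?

Row minima are 7 and 8, so the kicker's maximin is 8; column maxima are 11 and 13, so the goalkeeper's minimax is 11. These differ, so the equilibrium is in mixed strategies.
Let the goalkeeper play dive left with probability q. The kicker is indifferent when 7q + 13(1−q) = 11q + 8(1−q), giving q = 5/9.

5/9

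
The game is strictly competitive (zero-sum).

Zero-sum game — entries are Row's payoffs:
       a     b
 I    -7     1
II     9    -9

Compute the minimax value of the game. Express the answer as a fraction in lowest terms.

-27/13

Row minima are -7 and -9, so Row's maximin is -7; column maxima are 9 and 1, so Column's minimax is 1. These differ, so the equilibrium is in mixed strategies.
Let Row play I with probability p. Column is indifferent when −7p + 9(1−p) = p − 9(1−p), giving p = 9/13.
Let Column play a with probability q. Row is indifferent when −7q + (1−q) = 9q − 9(1−q), giving q = 5/13.
The value is -7·(5/13) + (1)·(8/13) = -27/13.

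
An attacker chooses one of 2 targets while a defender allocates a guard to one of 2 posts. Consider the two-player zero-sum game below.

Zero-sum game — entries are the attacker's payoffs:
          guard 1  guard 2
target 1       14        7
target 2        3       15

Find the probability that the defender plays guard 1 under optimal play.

Row minima are 7 and 3, so the attacker's maximin is 7; column maxima are 14 and 15, so the defender's minimax is 14. These differ, so the equilibrium is in mixed strategies.
Let the defender play guard 1 with probability q. The attacker is indifferent when 14q + 7(1−q) = 3q + 15(1−q), giving q = 8/19.

8/19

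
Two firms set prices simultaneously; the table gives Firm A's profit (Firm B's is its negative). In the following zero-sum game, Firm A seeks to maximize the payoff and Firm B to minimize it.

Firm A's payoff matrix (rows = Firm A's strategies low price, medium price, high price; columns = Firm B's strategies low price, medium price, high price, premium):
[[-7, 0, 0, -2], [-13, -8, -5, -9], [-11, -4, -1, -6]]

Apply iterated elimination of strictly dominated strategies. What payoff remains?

Row high price is strictly dominated by row low price (-7>-11, 0>-4, 0>-1, -2>-6); eliminate high price.
Column premium is strictly dominated by low price for Firm B (-7<-2, -13<-9); eliminate premium.
Row medium price is strictly dominated by row low price (-7>-13, 0>-8, 0>-5); eliminate medium price.
Column high price is strictly dominated by low price for Firm B (-7<0); eliminate high price.
Column medium price is strictly dominated by low price for Firm B (-7<0); eliminate medium price.
Only (low price, low price) remains, with payoff -7.

-7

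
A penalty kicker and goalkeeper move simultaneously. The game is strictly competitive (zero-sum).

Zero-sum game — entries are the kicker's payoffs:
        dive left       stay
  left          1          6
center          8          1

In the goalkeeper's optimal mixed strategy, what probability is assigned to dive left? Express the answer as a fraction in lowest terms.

Row minima are 1 and 1, so the kicker's maximin is 1; column maxima are 8 and 6, so the goalkeeper's minimax is 6. These differ, so the equilibrium is in mixed strategies.
Let the goalkeeper play dive left with probability q. The kicker is indifferent when q + 6(1−q) = 8q + (1−q), giving q = 5/12.

5/12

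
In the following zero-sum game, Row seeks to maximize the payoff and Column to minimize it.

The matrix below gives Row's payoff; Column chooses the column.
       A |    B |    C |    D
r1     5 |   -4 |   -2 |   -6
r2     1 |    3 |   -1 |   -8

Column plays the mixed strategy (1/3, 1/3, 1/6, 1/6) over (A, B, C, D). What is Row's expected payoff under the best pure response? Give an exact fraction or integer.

r1: (5)·(1/3) + (-4)·(1/3) + (-2)·(1/6) + (-6)·(1/6) = -1.
r2: (1)·(1/3) + (3)·(1/3) + (-1)·(1/6) + (-8)·(1/6) = -1/6.
The best pure response is r2 with expected payoff -1/6.

-1/6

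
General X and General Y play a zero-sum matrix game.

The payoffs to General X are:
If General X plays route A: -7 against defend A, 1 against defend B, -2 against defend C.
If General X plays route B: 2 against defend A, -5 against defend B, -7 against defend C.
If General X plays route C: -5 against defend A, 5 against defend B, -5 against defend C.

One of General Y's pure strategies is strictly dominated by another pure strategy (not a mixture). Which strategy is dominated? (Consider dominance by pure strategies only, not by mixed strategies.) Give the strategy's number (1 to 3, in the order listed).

General Y prefers columns that give General X less. Compare defend B with defend C: -2 < 1, -7 < -5, -5 < 5.
So defend C strictly dominates defend B for General Y; defend B is strictly dominated.

2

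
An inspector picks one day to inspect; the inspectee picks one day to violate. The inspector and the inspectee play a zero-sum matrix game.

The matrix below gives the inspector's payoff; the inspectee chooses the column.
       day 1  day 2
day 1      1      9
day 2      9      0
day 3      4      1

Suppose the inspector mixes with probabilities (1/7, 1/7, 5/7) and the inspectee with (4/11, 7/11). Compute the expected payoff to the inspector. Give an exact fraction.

218/77

Against (4/11, 7/11), each row's expected payoff is day 1: 67/11; day 2: 36/11; day 3: 23/11.
Taking the (1/7, 1/7, 5/7)-weighted average: (1/7)·(67/11) + (1/7)·(36/11) + (5/7)·(23/11) = 218/77.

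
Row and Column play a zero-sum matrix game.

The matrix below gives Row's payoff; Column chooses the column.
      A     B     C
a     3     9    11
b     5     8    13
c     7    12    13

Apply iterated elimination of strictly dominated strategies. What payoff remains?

Row a is strictly dominated by row c (7>3, 12>9, 13>11); eliminate a.
Column B is strictly dominated by A for Column (5<8, 7<12); eliminate B.
Column C is strictly dominated by A for Column (5<13, 7<13); eliminate C.
Row b is strictly dominated by row c (7>5); eliminate b.
Only (c, A) remains, with payoff 7.

7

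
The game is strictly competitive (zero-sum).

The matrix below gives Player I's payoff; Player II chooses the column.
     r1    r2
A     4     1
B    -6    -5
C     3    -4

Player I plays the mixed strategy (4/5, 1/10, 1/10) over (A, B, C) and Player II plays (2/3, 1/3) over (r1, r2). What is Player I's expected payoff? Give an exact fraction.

19/10

Against (2/3, 1/3), each row's expected payoff is A: 3; B: -17/3; C: 2/3.
Taking the (4/5, 1/10, 1/10)-weighted average: (4/5)·(3) + (1/10)·(-17/3) + (1/10)·(2/3) = 19/10.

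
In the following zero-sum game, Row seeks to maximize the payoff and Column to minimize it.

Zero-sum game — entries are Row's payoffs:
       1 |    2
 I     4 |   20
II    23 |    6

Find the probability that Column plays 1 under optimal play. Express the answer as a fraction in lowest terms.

14/33

Row minima are 4 and 6, so Row's maximin is 6; column maxima are 23 and 20, so Column's minimax is 20. These differ, so the equilibrium is in mixed strategies.
Let Column play 1 with probability q. Row is indifferent when 4q + 20(1−q) = 23q + 6(1−q), giving q = 14/33.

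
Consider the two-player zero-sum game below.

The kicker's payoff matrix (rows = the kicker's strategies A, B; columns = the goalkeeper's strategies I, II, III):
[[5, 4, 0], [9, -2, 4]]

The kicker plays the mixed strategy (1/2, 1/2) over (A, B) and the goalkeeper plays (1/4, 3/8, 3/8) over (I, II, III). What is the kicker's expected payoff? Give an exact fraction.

23/8

Against (1/4, 3/8, 3/8), each row's expected payoff is A: 11/4; B: 3.
Taking the (1/2, 1/2)-weighted average: (1/2)·(11/4) + (1/2)·(3) = 23/8.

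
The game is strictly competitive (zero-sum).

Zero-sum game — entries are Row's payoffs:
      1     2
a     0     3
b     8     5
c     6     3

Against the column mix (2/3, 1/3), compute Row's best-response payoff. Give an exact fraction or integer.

a: (0)·(2/3) + (3)·(1/3) = 1.
b: (8)·(2/3) + (5)·(1/3) = 7.
c: (6)·(2/3) + (3)·(1/3) = 5.
The best pure response is b with expected payoff 7.

7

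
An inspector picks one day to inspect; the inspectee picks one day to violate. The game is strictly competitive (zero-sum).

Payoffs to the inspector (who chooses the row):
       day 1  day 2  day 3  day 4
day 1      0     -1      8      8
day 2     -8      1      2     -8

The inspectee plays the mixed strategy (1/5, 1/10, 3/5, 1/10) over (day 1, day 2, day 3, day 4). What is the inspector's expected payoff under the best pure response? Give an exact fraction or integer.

day 1: (0)·(1/5) + (-1)·(1/10) + (8)·(3/5) + (8)·(1/10) = 11/2.
day 2: (-8)·(1/5) + (1)·(1/10) + (2)·(3/5) + (-8)·(1/10) = -11/10.
The best pure response is day 1 with expected payoff 11/2.

11/2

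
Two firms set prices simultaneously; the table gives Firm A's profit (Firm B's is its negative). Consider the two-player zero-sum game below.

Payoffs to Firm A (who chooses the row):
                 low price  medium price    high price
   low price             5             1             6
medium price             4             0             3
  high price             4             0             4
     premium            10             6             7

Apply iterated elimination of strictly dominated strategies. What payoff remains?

Row medium price is strictly dominated by row low price (5>4, 1>0, 6>3); eliminate medium price.
Row high price is strictly dominated by row low price (5>4, 1>0, 6>4); eliminate high price.
Row low price is strictly dominated by row premium (10>5, 6>1, 7>6); eliminate low price.
Column low price is strictly dominated by medium price for Firm B (6<10); eliminate low price.
Column high price is strictly dominated by medium price for Firm B (6<7); eliminate high price.
Only (premium, medium price) remains, with payoff 6.

6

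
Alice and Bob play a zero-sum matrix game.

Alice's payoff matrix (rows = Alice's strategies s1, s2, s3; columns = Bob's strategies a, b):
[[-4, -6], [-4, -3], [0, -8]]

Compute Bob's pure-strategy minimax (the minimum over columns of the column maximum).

-3

The worst case (largest entry) in each column is a: 0, b: -3.
The best (smallest) of these is -3.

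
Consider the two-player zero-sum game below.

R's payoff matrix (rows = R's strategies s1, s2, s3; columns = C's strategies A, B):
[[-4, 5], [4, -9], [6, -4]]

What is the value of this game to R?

Row s2 is strictly dominated by row s3, so R never plays it.
The remaining 2×2 game on (s1, s3) × (A, B) has no saddle point. Let R play s1 with probability p; indifference gives −4p + 6(1−p) = 5p − 4(1−p), so p = 10/19.
Similarly C's optimal q on A is 9/19, and the value is -4·(9/19) + (5)·(10/19) = 14/19.

14/19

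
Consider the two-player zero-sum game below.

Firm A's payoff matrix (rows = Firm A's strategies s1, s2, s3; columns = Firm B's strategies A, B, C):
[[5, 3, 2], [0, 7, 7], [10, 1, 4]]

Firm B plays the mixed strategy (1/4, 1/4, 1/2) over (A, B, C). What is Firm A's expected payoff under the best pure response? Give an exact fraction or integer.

21/4

s1: (5)·(1/4) + (3)·(1/4) + (2)·(1/2) = 3.
s2: (0)·(1/4) + (7)·(1/4) + (7)·(1/2) = 21/4.
s3: (10)·(1/4) + (1)·(1/4) + (4)·(1/2) = 19/4.
The best pure response is s2 with expected payoff 21/4.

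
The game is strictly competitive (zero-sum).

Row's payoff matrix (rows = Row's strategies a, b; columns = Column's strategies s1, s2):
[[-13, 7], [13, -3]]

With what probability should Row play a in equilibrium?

Row minima are -13 and -3, so Row's maximin is -3; column maxima are 13 and 7, so Column's minimax is 7. These differ, so the equilibrium is in mixed strategies.
Let Row play a with probability p. Column is indifferent when −13p + 13(1−p) = 7p − 3(1−p), giving p = 4/9.

4/9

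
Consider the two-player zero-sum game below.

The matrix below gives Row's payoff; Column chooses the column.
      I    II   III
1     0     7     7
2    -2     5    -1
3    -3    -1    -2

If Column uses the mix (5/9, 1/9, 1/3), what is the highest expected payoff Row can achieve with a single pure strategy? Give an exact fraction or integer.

28/9

1: (0)·(5/9) + (7)·(1/9) + (7)·(1/3) = 28/9.
2: (-2)·(5/9) + (5)·(1/9) + (-1)·(1/3) = -8/9.
3: (-3)·(5/9) + (-1)·(1/9) + (-2)·(1/3) = -22/9.
The best pure response is 1 with expected payoff 28/9.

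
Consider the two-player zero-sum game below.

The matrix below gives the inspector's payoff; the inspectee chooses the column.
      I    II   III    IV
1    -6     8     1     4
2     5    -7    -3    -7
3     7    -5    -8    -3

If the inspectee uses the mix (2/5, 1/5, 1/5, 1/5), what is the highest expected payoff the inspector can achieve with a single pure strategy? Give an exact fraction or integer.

1/5

1: (-6)·(2/5) + (8)·(1/5) + (1)·(1/5) + (4)·(1/5) = 1/5.
2: (5)·(2/5) + (-7)·(1/5) + (-3)·(1/5) + (-7)·(1/5) = -7/5.
3: (7)·(2/5) + (-5)·(1/5) + (-8)·(1/5) + (-3)·(1/5) = -2/5.
The best pure response is 1 with expected payoff 1/5.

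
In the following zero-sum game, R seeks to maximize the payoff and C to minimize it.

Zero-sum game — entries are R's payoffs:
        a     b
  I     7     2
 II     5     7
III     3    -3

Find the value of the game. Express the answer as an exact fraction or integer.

39/7

Row III is strictly dominated by row I, so R never plays it.
The remaining 2×2 game on (I, II) × (a, b) has no saddle point. Let R play I with probability p; indifference gives 7p + 5(1−p) = 2p + 7(1−p), so p = 2/7.
Similarly C's optimal q on a is 5/7, and the value is 7·(5/7) + (2)·(2/7) = 39/7.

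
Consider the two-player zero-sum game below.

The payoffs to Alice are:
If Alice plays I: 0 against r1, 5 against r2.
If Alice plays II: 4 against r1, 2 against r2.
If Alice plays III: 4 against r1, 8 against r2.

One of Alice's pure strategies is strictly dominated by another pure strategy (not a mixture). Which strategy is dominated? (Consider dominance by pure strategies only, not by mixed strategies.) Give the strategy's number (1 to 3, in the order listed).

Compare I with III: 4 > 0, 8 > 5.
So III strictly dominates I for Alice; I is strictly dominated.

1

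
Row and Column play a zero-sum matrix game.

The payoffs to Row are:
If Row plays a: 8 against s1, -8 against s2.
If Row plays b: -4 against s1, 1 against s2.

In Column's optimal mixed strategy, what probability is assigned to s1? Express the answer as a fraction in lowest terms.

3/7

Row minima are -8 and -4, so Row's maximin is -4; column maxima are 8 and 1, so Column's minimax is 1. These differ, so the equilibrium is in mixed strategies.
Let Column play s1 with probability q. Row is indifferent when 8q − 8(1−q) = −4q + (1−q), giving q = 3/7.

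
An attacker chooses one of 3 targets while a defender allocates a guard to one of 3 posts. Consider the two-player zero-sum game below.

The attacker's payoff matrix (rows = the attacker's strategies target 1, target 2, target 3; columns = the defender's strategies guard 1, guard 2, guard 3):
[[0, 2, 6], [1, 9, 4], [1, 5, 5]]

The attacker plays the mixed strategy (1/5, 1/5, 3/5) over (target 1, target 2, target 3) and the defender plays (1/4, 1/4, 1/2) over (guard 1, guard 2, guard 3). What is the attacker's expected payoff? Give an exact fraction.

Against (1/4, 1/4, 1/2), each row's expected payoff is target 1: 7/2; target 2: 9/2; target 3: 4.
Taking the (1/5, 1/5, 3/5)-weighted average: (1/5)·(7/2) + (1/5)·(9/2) + (3/5)·(4) = 4.

4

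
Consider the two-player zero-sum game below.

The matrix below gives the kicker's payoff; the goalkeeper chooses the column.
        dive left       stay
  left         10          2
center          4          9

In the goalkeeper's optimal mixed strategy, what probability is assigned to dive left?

Row minima are 2 and 4, so the kicker's maximin is 4; column maxima are 10 and 9, so the goalkeeper's minimax is 9. These differ, so the equilibrium is in mixed strategies.
Let the goalkeeper play dive left with probability q. The kicker is indifferent when 10q + 2(1−q) = 4q + 9(1−q), giving q = 7/13.

7/13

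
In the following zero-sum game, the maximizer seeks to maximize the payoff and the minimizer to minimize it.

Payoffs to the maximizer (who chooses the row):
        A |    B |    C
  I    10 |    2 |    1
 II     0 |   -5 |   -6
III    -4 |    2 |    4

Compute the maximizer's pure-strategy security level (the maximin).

1

The worst-case payoff for each row is I: 1, II: -6, III: -4.
The best of these is 1.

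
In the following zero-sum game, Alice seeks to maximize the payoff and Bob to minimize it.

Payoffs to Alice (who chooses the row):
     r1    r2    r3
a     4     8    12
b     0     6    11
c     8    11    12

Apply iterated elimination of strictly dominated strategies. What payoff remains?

8

Column r2 is strictly dominated by r1 for Bob (4<8, 0<6, 8<11); eliminate r2.
Column r3 is strictly dominated by r1 for Bob (4<12, 0<11, 8<12); eliminate r3.
Row a is strictly dominated by row c (8>4); eliminate a.
Row b is strictly dominated by row c (8>0); eliminate b.
Only (c, r1) remains, with payoff 8.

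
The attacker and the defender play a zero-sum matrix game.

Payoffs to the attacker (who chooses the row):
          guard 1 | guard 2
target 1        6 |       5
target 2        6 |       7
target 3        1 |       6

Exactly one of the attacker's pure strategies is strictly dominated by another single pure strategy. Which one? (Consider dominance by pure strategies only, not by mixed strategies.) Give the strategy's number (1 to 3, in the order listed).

Compare target 3 with target 2: 6 > 1, 7 > 6.
So target 2 strictly dominates target 3 for the attacker; target 3 is strictly dominated.

3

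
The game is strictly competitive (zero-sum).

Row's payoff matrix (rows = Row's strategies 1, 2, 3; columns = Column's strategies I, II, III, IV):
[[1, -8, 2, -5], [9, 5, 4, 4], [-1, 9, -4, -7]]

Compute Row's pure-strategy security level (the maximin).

The worst-case payoff for each row is 1: -8, 2: 4, 3: -7.
The best of these is 4.

4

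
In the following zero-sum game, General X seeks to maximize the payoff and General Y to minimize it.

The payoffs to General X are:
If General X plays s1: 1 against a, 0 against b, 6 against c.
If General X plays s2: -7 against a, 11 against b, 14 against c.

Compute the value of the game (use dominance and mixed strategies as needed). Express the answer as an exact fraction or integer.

Column c is strictly dominated by b for General Y (it gives General X more in every row).
The remaining 2×2 game on (s1, s2) × (a, b) has no saddle point. Let General X play s1 with probability p; indifference gives p − 7(1−p) = 11(1−p), so p = 18/19.
Similarly General Y's optimal q on a is 11/19, and the value is 1·(11/19) + (0)·(8/19) = 11/19.

11/19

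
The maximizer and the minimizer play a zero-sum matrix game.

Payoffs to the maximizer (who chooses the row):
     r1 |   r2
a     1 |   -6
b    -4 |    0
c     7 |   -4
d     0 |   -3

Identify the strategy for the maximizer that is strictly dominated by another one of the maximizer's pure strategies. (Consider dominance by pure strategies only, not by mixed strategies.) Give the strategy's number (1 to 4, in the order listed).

1

Compare a with c: 7 > 1, -4 > -6.
So c strictly dominates a for the maximizer; a is strictly dominated.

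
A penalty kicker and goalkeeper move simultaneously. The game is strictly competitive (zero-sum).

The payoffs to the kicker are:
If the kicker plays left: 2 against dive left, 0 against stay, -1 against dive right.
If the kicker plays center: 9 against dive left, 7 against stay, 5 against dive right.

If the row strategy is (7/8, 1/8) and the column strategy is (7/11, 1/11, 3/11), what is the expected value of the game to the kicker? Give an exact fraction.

81/44

Against (7/11, 1/11, 3/11), each row's expected payoff is left: 1; center: 85/11.
Taking the (7/8, 1/8)-weighted average: (7/8)·(1) + (1/8)·(85/11) = 81/44.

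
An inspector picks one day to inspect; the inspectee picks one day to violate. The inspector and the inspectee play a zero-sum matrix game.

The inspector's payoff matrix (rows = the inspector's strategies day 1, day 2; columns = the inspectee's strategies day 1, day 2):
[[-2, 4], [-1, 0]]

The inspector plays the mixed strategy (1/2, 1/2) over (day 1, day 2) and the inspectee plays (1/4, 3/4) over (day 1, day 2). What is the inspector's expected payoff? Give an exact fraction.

9/8

Against (1/4, 3/4), each row's expected payoff is day 1: 5/2; day 2: -1/4.
Taking the (1/2, 1/2)-weighted average: (1/2)·(5/2) + (1/2)·(-1/4) = 9/8.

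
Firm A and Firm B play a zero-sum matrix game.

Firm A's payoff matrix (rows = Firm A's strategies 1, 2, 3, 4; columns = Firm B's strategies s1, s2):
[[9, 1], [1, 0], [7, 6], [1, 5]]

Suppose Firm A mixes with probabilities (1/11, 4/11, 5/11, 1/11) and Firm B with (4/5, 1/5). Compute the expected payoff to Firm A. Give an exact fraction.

232/55

Against (4/5, 1/5), each row's expected payoff is 1: 37/5; 2: 4/5; 3: 34/5; 4: 9/5.
Taking the (1/11, 4/11, 5/11, 1/11)-weighted average: (1/11)·(37/5) + (4/11)·(4/5) + (5/11)·(34/5) + (1/11)·(9/5) = 232/55.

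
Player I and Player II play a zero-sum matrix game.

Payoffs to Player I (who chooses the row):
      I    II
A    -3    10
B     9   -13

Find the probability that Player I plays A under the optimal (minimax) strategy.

Row minima are -3 and -13, so Player I's maximin is -3; column maxima are 9 and 10, so Player II's minimax is 9. These differ, so the equilibrium is in mixed strategies.
Let Player I play A with probability p. Player II is indifferent when −3p + 9(1−p) = 10p − 13(1−p), giving p = 22/35.

22/35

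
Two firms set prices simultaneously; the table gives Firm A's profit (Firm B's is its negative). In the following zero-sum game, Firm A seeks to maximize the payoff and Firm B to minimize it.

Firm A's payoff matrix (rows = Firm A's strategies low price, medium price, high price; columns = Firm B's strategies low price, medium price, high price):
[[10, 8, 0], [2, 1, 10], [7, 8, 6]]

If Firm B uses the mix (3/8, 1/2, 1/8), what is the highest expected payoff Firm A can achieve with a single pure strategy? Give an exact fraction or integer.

31/4

low price: (10)·(3/8) + (8)·(1/2) + (0)·(1/8) = 31/4.
medium price: (2)·(3/8) + (1)·(1/2) + (10)·(1/8) = 5/2.
high price: (7)·(3/8) + (8)·(1/2) + (6)·(1/8) = 59/8.
The best pure response is low price with expected payoff 31/4.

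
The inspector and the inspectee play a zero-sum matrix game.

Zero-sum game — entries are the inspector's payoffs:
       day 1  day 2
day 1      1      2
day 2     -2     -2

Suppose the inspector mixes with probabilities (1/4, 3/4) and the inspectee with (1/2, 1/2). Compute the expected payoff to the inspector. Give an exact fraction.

Against (1/2, 1/2), each row's expected payoff is day 1: 3/2; day 2: -2.
Taking the (1/4, 3/4)-weighted average: (1/4)·(3/2) + (3/4)·(-2) = -9/8.

-9/8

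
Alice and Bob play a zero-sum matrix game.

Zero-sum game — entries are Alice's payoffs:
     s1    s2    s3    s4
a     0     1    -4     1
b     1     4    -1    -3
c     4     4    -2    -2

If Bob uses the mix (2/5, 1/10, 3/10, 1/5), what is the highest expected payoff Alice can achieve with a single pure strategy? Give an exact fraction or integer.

1

a: (0)·(2/5) + (1)·(1/10) + (-4)·(3/10) + (1)·(1/5) = -9/10.
b: (1)·(2/5) + (4)·(1/10) + (-1)·(3/10) + (-3)·(1/5) = -1/10.
c: (4)·(2/5) + (4)·(1/10) + (-2)·(3/10) + (-2)·(1/5) = 1.
The best pure response is c with expected payoff 1.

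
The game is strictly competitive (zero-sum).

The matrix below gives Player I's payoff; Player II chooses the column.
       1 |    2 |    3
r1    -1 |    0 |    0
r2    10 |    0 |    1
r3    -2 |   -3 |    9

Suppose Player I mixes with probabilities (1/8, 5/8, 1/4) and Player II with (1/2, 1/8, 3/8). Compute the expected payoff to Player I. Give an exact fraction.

243/64

Against (1/2, 1/8, 3/8), each row's expected payoff is r1: -1/2; r2: 43/8; r3: 2.
Taking the (1/8, 5/8, 1/4)-weighted average: (1/8)·(-1/2) + (5/8)·(43/8) + (1/4)·(2) = 243/64.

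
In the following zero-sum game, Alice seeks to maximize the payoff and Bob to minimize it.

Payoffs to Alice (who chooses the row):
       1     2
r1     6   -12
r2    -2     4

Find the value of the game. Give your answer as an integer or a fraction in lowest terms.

0

Row minima are -12 and -2, so Alice's maximin is -2; column maxima are 6 and 4, so Bob's minimax is 4. These differ, so the equilibrium is in mixed strategies.
Let Alice play r1 with probability p. Bob is indifferent when 6p − 2(1−p) = −12p + 4(1−p), giving p = 1/4.
Let Bob play 1 with probability q. Alice is indifferent when 6q − 12(1−q) = −2q + 4(1−q), giving q = 2/3.
The value is 6·(2/3) + (-12)·(1/3) = 0.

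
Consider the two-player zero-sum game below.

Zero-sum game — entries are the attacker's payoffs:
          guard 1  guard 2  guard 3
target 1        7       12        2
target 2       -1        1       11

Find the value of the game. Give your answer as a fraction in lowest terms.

Column guard 2 is strictly dominated by guard 1 for the defender (it gives the attacker more in every row).
The remaining 2×2 game on (target 1, target 2) × (guard 1, guard 3) has no saddle point. Let the attacker play target 1 with probability p; indifference gives 7p − (1−p) = 2p + 11(1−p), so p = 12/17.
Similarly the defender's optimal q on guard 1 is 9/17, and the value is 7·(9/17) + (2)·(8/17) = 79/17.

79/17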